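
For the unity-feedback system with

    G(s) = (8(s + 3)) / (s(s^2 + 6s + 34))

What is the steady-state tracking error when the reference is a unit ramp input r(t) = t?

e_ss = 1.417

G(s) has one pole at the origin.
This is a Type 1 system. Kv = lim_{s→0} s·G(s) = 24/34 = 12/17.
e_ss = 1/Kv = 1/(12/17) = 17/12 ≈ 1.417.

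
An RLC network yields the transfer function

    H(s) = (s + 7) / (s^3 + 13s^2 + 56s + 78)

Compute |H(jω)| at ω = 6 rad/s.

|H(j6)| ≈ 0.02259

Substitute s = j6: numerator = 7 + j6, denominator = -390 + j120.
|H(j6)| = |7 + j6| / |-390 + j120| = 9.2195 / 408.04 ≈ 0.02259.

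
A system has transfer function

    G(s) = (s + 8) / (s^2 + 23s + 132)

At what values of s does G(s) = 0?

s = -8

Set the numerator to zero: s + 8 = 0.
So s = -8.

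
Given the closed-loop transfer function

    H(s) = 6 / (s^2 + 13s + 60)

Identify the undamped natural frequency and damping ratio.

ωₙ ≈ 7.746 rad/s, ζ ≈ 0.8391

Compare the denominator to the standard form s^2 + 2ζωₙs + ωₙ².
ωₙ² = 60, so ωₙ = √60 ≈ 7.746 rad/s.
2ζωₙ = 13, so ζ = 13/(2·√60) ≈ 0.8391.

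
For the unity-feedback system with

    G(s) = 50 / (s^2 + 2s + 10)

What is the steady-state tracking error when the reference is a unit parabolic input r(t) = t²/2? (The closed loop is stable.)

G(s) has no poles at the origin.
This is a Type 0 system; Ka = lim_{s→0} s^2·G(s) = 0, so the steady-state error for a parabola input is infinite.

e_ss = ∞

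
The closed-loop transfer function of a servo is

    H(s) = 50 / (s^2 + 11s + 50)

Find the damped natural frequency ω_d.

ω_d ≈ 4.444 rad/s

Comparing s^2 + 11s + 50 to s^2 + 2ζωₙs + ωₙ²: ωₙ = √50 ≈ 7.071 rad/s and ζ = 11/(2·√50) ≈ 0.7778.
ζωₙ = 11/2 = 5.5, so ω_d = ωₙ√(1−ζ²) = √(ωₙ² − (ζωₙ)²) = √(50 − 5.5²) = √19.75 ≈ 4.444 rad/s.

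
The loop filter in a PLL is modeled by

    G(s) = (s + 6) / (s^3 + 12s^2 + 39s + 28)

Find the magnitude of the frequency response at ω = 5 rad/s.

Substitute s = j5: numerator = 6 + j5, denominator = -272 + j70.
|G(j5)| = |6 + j5| / |-272 + j70| = 7.8102 / 280.86 ≈ 0.02781.

|G(j5)| ≈ 0.02781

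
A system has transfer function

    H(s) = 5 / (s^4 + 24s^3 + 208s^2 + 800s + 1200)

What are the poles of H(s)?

The poles are the roots of the denominator s^4 + 24s^3 + 208s^2 + 800s + 1200 = 0.
Trying s = -6: the polynomial evaluates to 0, so (s + 6) is a factor.
Dividing out leaves s^3 + 18s^2 + 100s + 200 = 0.
This factors further as (s^2 + 8s + 20)(s + 10) = 0.

s = -4 ± 2j, -6, -10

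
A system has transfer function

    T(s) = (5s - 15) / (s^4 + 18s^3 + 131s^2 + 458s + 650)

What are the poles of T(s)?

s = -5 ± j, -4 ± 3j

The poles are the roots of the denominator s^4 + 18s^3 + 131s^2 + 458s + 650 = 0.
No real roots exist; factor into two real quadratics: (s^2 + 10s + 26)(s^2 + 8s + 25) = 0.
Each quadratic gives a conjugate pair via the quadratic formula.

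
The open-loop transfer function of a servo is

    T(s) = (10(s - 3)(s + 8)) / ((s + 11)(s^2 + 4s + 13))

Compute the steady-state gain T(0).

At s = 0 each factor (s + a) contributes a and each (s^2 + bs + c) contributes c.
T(0) = 10·(-3) · (8) / ((11) · (13)) = -240/143 = -240/143.

T(0) = -240/143 ≈ -1.678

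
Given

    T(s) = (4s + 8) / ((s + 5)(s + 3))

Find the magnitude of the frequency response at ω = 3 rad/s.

Substitute s = j3: numerator = 8 + j12, denominator = 6 + j24.
|T(j3)| = |8 + j12| / |6 + j24| = 14.422 / 24.739 ≈ 0.5830.

|T(j3)| ≈ 0.5830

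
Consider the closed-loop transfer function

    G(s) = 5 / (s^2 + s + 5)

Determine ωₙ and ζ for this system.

ωₙ ≈ 2.236 rad/s, ζ ≈ 0.2236

Compare the denominator to the standard form s^2 + 2ζωₙs + ωₙ².
ωₙ² = 5, so ωₙ = √5 ≈ 2.236 rad/s.
2ζωₙ = 1, so ζ = 1/(2·√5) ≈ 0.2236.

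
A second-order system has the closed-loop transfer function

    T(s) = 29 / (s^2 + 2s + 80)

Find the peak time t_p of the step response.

Comparing s^2 + 2s + 80 to s^2 + 2ζωₙs + ωₙ²: ωₙ = √80 ≈ 8.944 rad/s and ζ = 2/(2·√80) ≈ 0.1118.
ζωₙ = 2/2 = 1, so ω_d = ωₙ√(1−ζ²) = √(ωₙ² − (ζωₙ)²) = √(80 − 1²) = √79 ≈ 8.888 rad/s.
t_p = π/ω_d = π/8.888 ≈ 0.3535 s.

t_p ≈ 0.3535 s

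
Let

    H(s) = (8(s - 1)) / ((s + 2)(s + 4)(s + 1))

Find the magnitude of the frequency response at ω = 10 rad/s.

|H(j10)| ≈ 0.07284

Substitute s = j10: numerator = -8 + j80, denominator = -692 - j860.
|H(j10)| = |-8 + j80| / |-692 - j860| = 80.399 / 1103.8 ≈ 0.07284.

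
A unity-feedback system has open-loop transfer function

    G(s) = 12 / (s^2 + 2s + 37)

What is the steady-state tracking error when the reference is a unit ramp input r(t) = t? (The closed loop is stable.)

G(s) has no poles at the origin.
This is a Type 0 system; Kv = lim_{s→0} s·G(s) = 0, so the steady-state error for a ramp input is infinite.

e_ss = ∞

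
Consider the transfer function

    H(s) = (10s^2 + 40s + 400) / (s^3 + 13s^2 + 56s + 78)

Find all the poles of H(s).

The poles are the roots of the denominator s^3 + 13s^2 + 56s + 78 = 0.
Trying s = -3: the polynomial evaluates to 0, so (s + 3) is a factor.
Dividing out leaves s^2 + 10s + 26 = 0.
The quadratic formula then gives s = -5 ± 1j.

s = -5 ± j, -3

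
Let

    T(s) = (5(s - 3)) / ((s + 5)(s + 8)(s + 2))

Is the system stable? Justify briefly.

stable

The poles can be read from the denominator factors: s = -5, -8, -2.
Since all poles lie strictly in the left half-plane, the system is stable.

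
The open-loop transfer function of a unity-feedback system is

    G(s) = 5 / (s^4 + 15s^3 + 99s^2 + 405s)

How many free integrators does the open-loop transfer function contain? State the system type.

The denominator has 1 factor of s at the origin (free integrator), so this is a Type 1 system.

Type 1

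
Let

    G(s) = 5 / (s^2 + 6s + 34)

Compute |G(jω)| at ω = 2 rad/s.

Substitute s = j2: numerator = 5, denominator = 30 + j12.
|G(j2)| = |5| / |30 + j12| = 5 / 32.311 ≈ 0.1547.

|G(j2)| ≈ 0.1547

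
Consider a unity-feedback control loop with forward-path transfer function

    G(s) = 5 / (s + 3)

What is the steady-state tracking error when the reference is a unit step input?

e_ss = 0.3750

G(s) has no poles at the origin.
This is a Type 0 system. Kp = lim_{s→0} G(s) = 5/3.
e_ss = 1/(1 + Kp) = 1/(1 + 5/3) = 3/8 ≈ 0.3750.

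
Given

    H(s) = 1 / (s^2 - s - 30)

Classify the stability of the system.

unstable

The denominator s^2 - s - 30 factors as (s - 6)(s + 5), giving poles at s = 6, -5.
Since the pole(s) at s = 6 lie in the right half-plane, the system is unstable.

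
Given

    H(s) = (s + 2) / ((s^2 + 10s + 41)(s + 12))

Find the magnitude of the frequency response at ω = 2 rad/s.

Substitute s = j2: numerator = 2 + j2, denominator = 404 + j314.
|H(j2)| = |2 + j2| / |404 + j314| = 2.8284 / 511.68 ≈ 0.005528.

|H(j2)| ≈ 0.005528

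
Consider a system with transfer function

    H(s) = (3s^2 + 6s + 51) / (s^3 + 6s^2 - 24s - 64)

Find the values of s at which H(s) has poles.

The poles are the roots of the denominator s^3 + 6s^2 - 24s - 64 = 0.
Trying s = 4: the polynomial evaluates to 0, so (s - 4) is a factor.
Dividing out leaves s^2 + 10s + 16 = 0.
Factoring the quadratic: (s + 2)(s + 8) = 0.

s = 4, -2, -8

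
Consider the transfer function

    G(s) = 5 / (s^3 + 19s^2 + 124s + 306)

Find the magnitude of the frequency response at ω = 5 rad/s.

|G(j5)| ≈ 0.009559

Substitute s = j5: numerator = 5, denominator = -169 + j495.
|G(j5)| = |5| / |-169 + j495| = 5 / 523.05 ≈ 0.009559.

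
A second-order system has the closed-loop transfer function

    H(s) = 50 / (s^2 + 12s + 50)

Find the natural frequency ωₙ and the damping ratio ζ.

Compare the denominator to the standard form s^2 + 2ζωₙs + ωₙ².
ωₙ² = 50, so ωₙ = √50 ≈ 7.071 rad/s.
2ζωₙ = 12, so ζ = 12/(2·√50) ≈ 0.8485.

ωₙ ≈ 7.071 rad/s, ζ ≈ 0.8485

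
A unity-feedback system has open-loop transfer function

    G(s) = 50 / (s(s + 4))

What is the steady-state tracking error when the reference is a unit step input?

G(s) has one pole at the origin.
This is a Type 1 system; for a step input the steady-state error is zero.

e_ss = 0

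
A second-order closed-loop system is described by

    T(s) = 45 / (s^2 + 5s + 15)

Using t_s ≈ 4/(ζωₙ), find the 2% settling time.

Comparing s^2 + 5s + 15 to s^2 + 2ζωₙs + ωₙ²: ωₙ = √15 ≈ 3.873 rad/s and ζ = 5/(2·√15) ≈ 0.6455.
ζωₙ = 5/2 = 2.5, so t_s ≈ 4/(ζωₙ) = 4/2.5 = 1.600 s.

t_s ≈ 1.600 s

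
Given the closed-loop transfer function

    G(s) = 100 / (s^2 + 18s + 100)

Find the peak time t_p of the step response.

t_p ≈ 0.7207 s

Comparing s^2 + 18s + 100 to s^2 + 2ζωₙs + ωₙ²: ωₙ = 10 rad/s and ζ = 18/(2·10) = 0.9.
ζωₙ = 18/2 = 9, so ω_d = ωₙ√(1−ζ²) = √(ωₙ² − (ζωₙ)²) = √(100 − 9²) = √19 ≈ 4.359 rad/s.
t_p = π/ω_d = π/4.359 ≈ 0.7207 s.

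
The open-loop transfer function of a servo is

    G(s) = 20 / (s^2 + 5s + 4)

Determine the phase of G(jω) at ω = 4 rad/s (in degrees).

∠G(j4) ≈ -121.0°

At s = j4: numerator = 20, denominator = -12 + j20.
∠G = ∠num − ∠den = 0° − (120.96°) = -121.0°.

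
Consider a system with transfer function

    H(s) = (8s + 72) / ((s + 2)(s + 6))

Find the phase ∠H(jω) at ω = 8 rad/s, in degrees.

∠H(j8) ≈ -87.46°

At s = j8: numerator = 72 + j64, denominator = -52 + j64.
∠H = ∠num − ∠den = 41.634° − (129.09°) = -87.46°.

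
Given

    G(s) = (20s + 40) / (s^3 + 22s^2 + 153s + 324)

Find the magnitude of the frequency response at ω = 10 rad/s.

|G(j10)| ≈ 0.1046

Substitute s = j10: numerator = 40 + j200, denominator = -1876 + j530.
|G(j10)| = |40 + j200| / |-1876 + j530| = 203.96 / 1949.4 ≈ 0.1046.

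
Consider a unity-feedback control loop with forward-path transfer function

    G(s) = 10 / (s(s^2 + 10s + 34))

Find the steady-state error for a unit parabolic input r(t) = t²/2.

e_ss = ∞

G(s) has one pole at the origin.
This is a Type 1 system; Ka = lim_{s→0} s^2·G(s) = 0, so the steady-state error for a parabola input is infinite.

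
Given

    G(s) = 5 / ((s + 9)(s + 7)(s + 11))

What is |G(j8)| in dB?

Substitute s = j8: numerator = 5, denominator = -1035 + j1400.
|G(j8)| = |5| / |-1035 + j1400| = 5 / 1741.0 ≈ 0.002872.
In decibels: 20·log₁₀(0.002872) ≈ -50.8 dB.

|G(j8)|_dB ≈ -50.8 dB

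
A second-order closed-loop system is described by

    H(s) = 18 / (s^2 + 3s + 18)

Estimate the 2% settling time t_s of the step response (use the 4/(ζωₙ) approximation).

Comparing s^2 + 3s + 18 to s^2 + 2ζωₙs + ωₙ²: ωₙ = √18 ≈ 4.243 rad/s and ζ = 3/(2·√18) ≈ 0.3536.
ζωₙ = 3/2 = 1.5, so t_s ≈ 4/(ζωₙ) = 4/1.5 ≈ 2.667 s.

t_s ≈ 2.667 s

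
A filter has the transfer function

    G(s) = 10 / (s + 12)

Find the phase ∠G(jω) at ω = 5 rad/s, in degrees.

At s = j5: numerator = 10, denominator = 12 + j5.
∠G = ∠num − ∠den = 0° − (22.620°) = -22.62°.

∠G(j5) ≈ -22.62°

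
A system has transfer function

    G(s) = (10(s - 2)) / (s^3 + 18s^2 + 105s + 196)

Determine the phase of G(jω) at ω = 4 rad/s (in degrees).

At s = j4: numerator = -20 + j40, denominator = -92 + j356.
∠G = ∠num − ∠den = 116.57° − (104.49°) = 12.08°.

∠G(j4) ≈ 12.08°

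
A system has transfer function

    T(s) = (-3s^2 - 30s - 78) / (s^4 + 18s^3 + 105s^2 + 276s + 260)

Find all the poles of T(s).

The poles are the roots of the denominator s^4 + 18s^3 + 105s^2 + 276s + 260 = 0.
Trying s = -10: the polynomial evaluates to 0, so (s + 10) is a factor.
Dividing out leaves s^3 + 8s^2 + 25s + 26 = 0.
This factors further as (s^2 + 6s + 13)(s + 2) = 0.

s = -3 + 2j, -3 - 2j, -10, -2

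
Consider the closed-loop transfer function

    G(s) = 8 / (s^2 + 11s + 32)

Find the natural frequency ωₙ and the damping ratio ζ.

ωₙ ≈ 5.657 rad/s, ζ ≈ 0.9723

Compare the denominator to the standard form s^2 + 2ζωₙs + ωₙ².
ωₙ² = 32, so ωₙ = √32 ≈ 5.657 rad/s.
2ζωₙ = 11, so ζ = 11/(2·√32) ≈ 0.9723.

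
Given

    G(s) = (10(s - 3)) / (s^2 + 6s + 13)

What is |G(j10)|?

|G(j10)| ≈ 0.9879

Substitute s = j10: numerator = -30 + j100, denominator = -87 + j60.
|G(j10)| = |-30 + j100| / |-87 + j60| = 104.40 / 105.68 ≈ 0.9879.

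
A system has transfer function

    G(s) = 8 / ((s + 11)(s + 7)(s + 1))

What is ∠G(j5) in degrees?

∠G(j5) ≈ -138.7°

At s = j5: numerator = 8, denominator = -398 + j350.
∠G = ∠num − ∠den = 0° − (138.67°) = -138.7°.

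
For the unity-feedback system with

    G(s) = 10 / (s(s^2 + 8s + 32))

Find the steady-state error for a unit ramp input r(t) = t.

G(s) has one pole at the origin.
This is a Type 1 system. Kv = lim_{s→0} s·G(s) = 10/32 = 5/16.
e_ss = 1/Kv = 1/(5/16) = 16/5 ≈ 3.200.

e_ss = 3.200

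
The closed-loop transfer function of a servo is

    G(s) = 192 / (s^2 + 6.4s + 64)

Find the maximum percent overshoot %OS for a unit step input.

Comparing s^2 + 6.4s + 64 to s^2 + 2ζωₙs + ωₙ²: ωₙ = 8 rad/s and ζ = 6.4/(2·8) = 0.4.
%OS = 100·exp(−πζ/√(1−ζ²)) = 100·exp(−π·0.4/√(1−0.4²)) ≈ 25.4%.

%OS ≈ 25.4%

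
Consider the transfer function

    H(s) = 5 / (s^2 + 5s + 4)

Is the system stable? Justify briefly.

stable

The denominator s^2 + 5s + 4 factors as (s + 4)(s + 1), giving poles at s = -4, -1.
Since all poles lie strictly in the left half-plane, the system is stable.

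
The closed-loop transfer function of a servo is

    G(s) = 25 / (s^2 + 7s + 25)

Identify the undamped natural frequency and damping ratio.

ωₙ = 5 rad/s, ζ = 0.7

Compare the denominator to the standard form s^2 + 2ζωₙs + ωₙ².
ωₙ² = 25, so ωₙ = 5 rad/s.
2ζωₙ = 7, so ζ = 7/(2·5) = 0.7.
With ζ = 0.7 the response is underdamped.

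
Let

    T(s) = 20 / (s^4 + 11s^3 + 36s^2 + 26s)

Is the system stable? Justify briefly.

marginally stable

The denominator s^4 + 11s^3 + 36s^2 + 26s factors as s(s^2 + 10s + 26)(s + 1), giving poles at s = 0, -5 + j, -5 - j, -1.
Since the simple pole(s) at s = 0 lie on the jω-axis with none in the right half-plane, the system is marginally stable.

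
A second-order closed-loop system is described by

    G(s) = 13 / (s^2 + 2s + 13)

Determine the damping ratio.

Compare the denominator to the standard form s^2 + 2ζωₙs + ωₙ².
ωₙ² = 13, so ωₙ = √13 ≈ 3.606 rad/s.
2ζωₙ = 2, so ζ = 2/(2·√13) ≈ 0.2774.
With ζ = 0.2774 the response is underdamped.

ζ ≈ 0.2774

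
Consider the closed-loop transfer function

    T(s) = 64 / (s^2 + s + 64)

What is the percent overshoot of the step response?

%OS ≈ 82.1%

Comparing s^2 + s + 64 to s^2 + 2ζωₙs + ωₙ²: ωₙ = 8 rad/s and ζ = 1/(2·8) = 0.0625.
%OS = 100·exp(−πζ/√(1−ζ²)) = 100·exp(−π·0.0625/√(1−0.0625²)) ≈ 82.1%.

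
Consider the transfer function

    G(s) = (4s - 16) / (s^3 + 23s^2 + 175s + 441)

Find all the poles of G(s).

s = -7, -9, -7

The poles are the roots of the denominator s^3 + 23s^2 + 175s + 441 = 0.
Trying s = -7: the polynomial evaluates to 0, so (s + 7) is a factor.
Dividing out leaves s^2 + 16s + 63 = 0.
Factoring the quadratic: (s + 9)(s + 7) = 0.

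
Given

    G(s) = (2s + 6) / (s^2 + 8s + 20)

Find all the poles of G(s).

The poles are the roots of the denominator s^2 + 8s + 20 = 0.
Using the quadratic formula: s = (-8 ± √(-16))/2 = -4 ± 2j.

s = -4 + 2j, -4 - 2j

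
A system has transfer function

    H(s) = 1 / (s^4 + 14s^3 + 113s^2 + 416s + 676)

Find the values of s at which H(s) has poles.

The poles are the roots of the denominator s^4 + 14s^3 + 113s^2 + 416s + 676 = 0.
No real roots exist; factor into two real quadratics: (s^2 + 8s + 52)(s^2 + 6s + 13) = 0.
Each quadratic gives a conjugate pair via the quadratic formula.

s = -4 ± 6j, -3 ± 2j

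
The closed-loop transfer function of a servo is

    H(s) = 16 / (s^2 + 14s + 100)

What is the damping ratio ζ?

Compare the denominator to the standard form s^2 + 2ζωₙs + ωₙ².
ωₙ² = 100, so ωₙ = 10 rad/s.
2ζωₙ = 14, so ζ = 14/(2·10) = 0.7.

ζ = 0.7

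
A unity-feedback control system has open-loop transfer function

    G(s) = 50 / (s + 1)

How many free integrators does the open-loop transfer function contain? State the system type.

The denominator has no factor of s at the origin — no free integrator — so this is a Type 0 system.

Type 0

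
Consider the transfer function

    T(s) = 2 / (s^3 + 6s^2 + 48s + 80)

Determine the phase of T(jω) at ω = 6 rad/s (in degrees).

∠T(j6) ≈ -152.1°

At s = j6: numerator = 2, denominator = -136 + j72.
∠T = ∠num − ∠den = 0° − (152.10°) = -152.1°.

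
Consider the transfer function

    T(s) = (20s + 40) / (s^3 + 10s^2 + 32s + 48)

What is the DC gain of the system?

T(0) = 5/6 ≈ 0.8333

Set s = 0: T(0) = (40) / (48) = 5/6.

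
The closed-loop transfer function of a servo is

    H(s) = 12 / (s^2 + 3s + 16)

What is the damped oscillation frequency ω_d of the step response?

Comparing s^2 + 3s + 16 to s^2 + 2ζωₙs + ωₙ²: ωₙ = 4 rad/s and ζ = 3/(2·4) = 0.375.
ζωₙ = 3/2 = 1.5, so ω_d = ωₙ√(1−ζ²) = √(ωₙ² − (ζωₙ)²) = √(16 − 1.5²) = √13.75 ≈ 3.708 rad/s.

ω_d ≈ 3.708 rad/s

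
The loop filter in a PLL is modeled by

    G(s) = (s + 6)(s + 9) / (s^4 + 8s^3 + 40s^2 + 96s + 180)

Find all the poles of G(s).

The poles are the roots of the denominator s^4 + 8s^3 + 40s^2 + 96s + 180 = 0.
No real roots exist; factor into two real quadratics: (s^2 + 6s + 18)(s^2 + 2s + 10) = 0.
Each quadratic gives a conjugate pair via the quadratic formula.

s = -3 ± 3j, -1 ± 3j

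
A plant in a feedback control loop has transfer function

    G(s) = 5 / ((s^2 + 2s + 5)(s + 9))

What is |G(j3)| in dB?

|G(j3)|_dB ≈ -22.7 dB

Substitute s = j3: numerator = 5, denominator = -54 + j42.
|G(j3)| = |5| / |-54 + j42| = 5 / 68.411 ≈ 0.07309.
In decibels: 20·log₁₀(0.07309) ≈ -22.7 dB.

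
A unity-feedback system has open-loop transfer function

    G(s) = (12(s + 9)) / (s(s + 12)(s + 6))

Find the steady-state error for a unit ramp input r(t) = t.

G(s) has one pole at the origin.
This is a Type 1 system. Kv = lim_{s→0} s·G(s) = 108/72 = 3/2.
e_ss = 1/Kv = 1/(3/2) = 2/3 ≈ 0.6667.

e_ss = 0.6667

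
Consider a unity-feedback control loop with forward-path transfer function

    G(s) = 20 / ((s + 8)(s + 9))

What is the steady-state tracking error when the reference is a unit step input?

e_ss = 0.7826

G(s) has no poles at the origin.
This is a Type 0 system. Kp = lim_{s→0} G(s) = 20/72 = 5/18.
e_ss = 1/(1 + Kp) = 1/(1 + 5/18) = 18/23 ≈ 0.7826.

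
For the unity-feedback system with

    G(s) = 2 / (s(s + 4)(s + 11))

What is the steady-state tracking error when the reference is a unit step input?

e_ss = 0

G(s) has one pole at the origin.
This is a Type 1 system; for a step input the steady-state error is zero.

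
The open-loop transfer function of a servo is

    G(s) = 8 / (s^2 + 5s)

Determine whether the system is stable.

The denominator s^2 + 5s factors as s(s + 5), giving poles at s = 0, -5.
Since the simple pole(s) at s = 0 lie on the jω-axis with none in the right half-plane, the system is marginally stable.

marginally stable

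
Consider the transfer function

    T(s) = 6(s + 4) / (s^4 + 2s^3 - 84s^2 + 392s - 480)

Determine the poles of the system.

s = 2, -12, 4 + 2j, 4 - 2j

The poles are the roots of the denominator s^4 + 2s^3 - 84s^2 + 392s - 480 = 0.
Trying s = 2: the polynomial evaluates to 0, so (s - 2) is a factor.
Dividing out leaves s^3 + 4s^2 - 76s + 240 = 0.
This factors further as (s + 12)(s^2 - 8s + 20) = 0.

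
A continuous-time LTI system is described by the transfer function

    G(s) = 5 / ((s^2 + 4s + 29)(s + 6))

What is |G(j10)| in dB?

Substitute s = j10: numerator = 5, denominator = -826 - j470.
|G(j10)| = |5| / |-826 - j470| = 5 / 950.36 ≈ 0.005261.
In decibels: 20·log₁₀(0.005261) ≈ -45.6 dB.

|G(j10)|_dB ≈ -45.6 dB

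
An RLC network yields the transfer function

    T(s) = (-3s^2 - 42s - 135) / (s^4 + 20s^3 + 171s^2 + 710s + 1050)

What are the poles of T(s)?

s = -5 ± 5j, -3, -7

The poles are the roots of the denominator s^4 + 20s^3 + 171s^2 + 710s + 1050 = 0.
Trying s = -3: the polynomial evaluates to 0, so (s + 3) is a factor.
Dividing out leaves s^3 + 17s^2 + 120s + 350 = 0.
This factors further as (s^2 + 10s + 50)(s + 7) = 0.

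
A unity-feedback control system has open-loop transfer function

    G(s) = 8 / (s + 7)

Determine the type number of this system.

Type 0

The denominator has no factor of s at the origin — no free integrator — so this is a Type 0 system.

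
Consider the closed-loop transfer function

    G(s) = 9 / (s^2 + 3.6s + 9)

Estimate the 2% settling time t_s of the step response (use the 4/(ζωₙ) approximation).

t_s ≈ 2.222 s

Comparing s^2 + 3.6s + 9 to s^2 + 2ζωₙs + ωₙ²: ωₙ = 3 rad/s and ζ = 3.6/(2·3) = 0.6.
ζωₙ = 3.6/2 = 1.8, so t_s ≈ 4/(ζωₙ) = 4/1.8 ≈ 2.222 s.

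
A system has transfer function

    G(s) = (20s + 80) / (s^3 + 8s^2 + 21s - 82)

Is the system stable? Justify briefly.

unstable

The denominator s^3 + 8s^2 + 21s - 82 factors as (s^2 + 10s + 41)(s - 2), giving poles at s = -5 + 4j, -5 - 4j, 2.
Since the pole(s) at s = 2 lie in the right half-plane, the system is unstable.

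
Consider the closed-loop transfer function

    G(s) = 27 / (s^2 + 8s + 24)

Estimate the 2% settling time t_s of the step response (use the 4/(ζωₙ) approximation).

Comparing s^2 + 8s + 24 to s^2 + 2ζωₙs + ωₙ²: ωₙ = √24 ≈ 4.899 rad/s and ζ = 8/(2·√24) ≈ 0.8165.
ζωₙ = 8/2 = 4, so t_s ≈ 4/(ζωₙ) = 4/4 = 1 s.

t_s ≈ 1 s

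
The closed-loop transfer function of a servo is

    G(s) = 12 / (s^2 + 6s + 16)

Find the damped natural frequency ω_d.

ω_d ≈ 2.646 rad/s

Comparing s^2 + 6s + 16 to s^2 + 2ζωₙs + ωₙ²: ωₙ = 4 rad/s and ζ = 6/(2·4) = 0.75.
ζωₙ = 6/2 = 3, so ω_d = ωₙ√(1−ζ²) = √(ωₙ² − (ζωₙ)²) = √(16 − 3²) = √7 ≈ 2.646 rad/s.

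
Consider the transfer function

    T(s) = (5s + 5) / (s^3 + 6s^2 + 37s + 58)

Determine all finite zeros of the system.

Set the numerator to zero: 5s + 5 = 0, i.e. 5·(s + 1) = 0.
So s = -1.

s = -1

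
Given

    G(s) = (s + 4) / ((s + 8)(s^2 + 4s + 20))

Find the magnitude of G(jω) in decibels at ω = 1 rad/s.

|G(j1)|_dB ≈ -31.6 dB

Substitute s = j1: numerator = 4 + j1, denominator = 148 + j51.
|G(j1)| = |4 + j1| / |148 + j51| = 4.1231 / 156.54 ≈ 0.02634.
In decibels: 20·log₁₀(0.02634) ≈ -31.6 dB.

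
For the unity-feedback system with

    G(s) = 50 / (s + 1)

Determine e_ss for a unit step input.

G(s) has no poles at the origin.
This is a Type 0 system. Kp = lim_{s→0} G(s) = 50/1.
e_ss = 1/(1 + Kp) = 1/(1 + 50) = 1/51 ≈ 0.01961.

e_ss = 0.01961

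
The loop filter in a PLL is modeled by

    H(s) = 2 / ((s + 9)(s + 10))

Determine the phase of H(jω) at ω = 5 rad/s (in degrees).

∠H(j5) ≈ -55.62°

At s = j5: numerator = 2, denominator = 65 + j95.
∠H = ∠num − ∠den = 0° − (55.620°) = -55.62°.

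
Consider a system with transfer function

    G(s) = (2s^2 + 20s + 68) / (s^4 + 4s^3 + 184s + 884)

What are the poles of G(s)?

The poles are the roots of the denominator s^4 + 4s^3 + 184s + 884 = 0.
No real roots exist; factor into two real quadratics: (s^2 - 6s + 34)(s^2 + 10s + 26) = 0.
Each quadratic gives a conjugate pair via the quadratic formula.

s = 3 + 5j, 3 - 5j, -5 + j, -5 - j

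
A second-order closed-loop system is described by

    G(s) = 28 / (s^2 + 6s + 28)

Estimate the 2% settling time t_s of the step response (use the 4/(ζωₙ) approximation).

Comparing s^2 + 6s + 28 to s^2 + 2ζωₙs + ωₙ²: ωₙ = √28 ≈ 5.292 rad/s and ζ = 6/(2·√28) ≈ 0.5669.
ζωₙ = 6/2 = 3, so t_s ≈ 4/(ζωₙ) = 4/3 ≈ 1.333 s.

t_s ≈ 1.333 s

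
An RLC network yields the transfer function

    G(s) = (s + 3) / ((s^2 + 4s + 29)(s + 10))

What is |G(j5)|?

|G(j5)| ≈ 0.02557

Substitute s = j5: numerator = 3 + j5, denominator = -60 + j220.
|G(j5)| = |3 + j5| / |-60 + j220| = 5.8310 / 228.04 ≈ 0.02557.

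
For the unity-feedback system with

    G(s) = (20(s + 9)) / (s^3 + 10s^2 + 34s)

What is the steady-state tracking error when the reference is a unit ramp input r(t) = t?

G(s) has one pole at the origin.
This is a Type 1 system. Kv = lim_{s→0} s·G(s) = 180/34 = 90/17.
e_ss = 1/Kv = 1/(90/17) = 17/90 ≈ 0.1889.

e_ss = 0.1889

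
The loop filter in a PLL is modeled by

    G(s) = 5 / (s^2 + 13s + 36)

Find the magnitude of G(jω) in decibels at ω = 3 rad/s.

|G(j3)|_dB ≈ -19.5 dB

Substitute s = j3: numerator = 5, denominator = 27 + j39.
|G(j3)| = |5| / |27 + j39| = 5 / 47.434 ≈ 0.1054.
In decibels: 20·log₁₀(0.1054) ≈ -19.5 dB.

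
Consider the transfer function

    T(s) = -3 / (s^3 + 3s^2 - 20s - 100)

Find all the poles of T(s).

The poles are the roots of the denominator s^3 + 3s^2 - 20s - 100 = 0.
Trying s = 5: the polynomial evaluates to 0, so (s - 5) is a factor.
Dividing out leaves s^2 + 8s + 20 = 0.
The quadratic formula then gives s = -4 ± 2j.

s = 5, -4 ± 2j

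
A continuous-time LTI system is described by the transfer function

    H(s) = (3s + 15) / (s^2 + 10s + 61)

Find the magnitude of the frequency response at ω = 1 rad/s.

|H(j1)| ≈ 0.2515

Substitute s = j1: numerator = 15 + j3, denominator = 60 + j10.
|H(j1)| = |15 + j3| / |60 + j10| = 15.297 / 60.828 ≈ 0.2515.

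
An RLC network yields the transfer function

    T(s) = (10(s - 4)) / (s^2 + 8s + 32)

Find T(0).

At s = 0 each factor (s + a) contributes a and each (s^2 + bs + c) contributes c.
T(0) = 10·(-4) / ((32)) = -40/32 = -5/4.

T(0) = -5/4 ≈ -1.250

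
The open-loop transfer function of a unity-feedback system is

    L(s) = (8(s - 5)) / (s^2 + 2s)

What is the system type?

Type 1

The denominator has 1 factor of s at the origin (free integrator), so this is a Type 1 system.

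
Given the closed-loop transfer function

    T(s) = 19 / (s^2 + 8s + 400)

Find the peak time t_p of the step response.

Comparing s^2 + 8s + 400 to s^2 + 2ζωₙs + ωₙ²: ωₙ = 20 rad/s and ζ = 8/(2·20) = 0.2.
ζωₙ = 8/2 = 4, so ω_d = ωₙ√(1−ζ²) = √(ωₙ² − (ζωₙ)²) = √(400 − 4²) = √384 ≈ 19.60 rad/s.
t_p = π/ω_d = π/19.60 ≈ 0.1603 s.

t_p ≈ 0.1603 s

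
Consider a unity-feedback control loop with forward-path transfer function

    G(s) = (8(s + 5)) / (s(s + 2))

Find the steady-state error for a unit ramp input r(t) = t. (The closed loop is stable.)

e_ss = 0.05000

G(s) has one pole at the origin.
This is a Type 1 system. Kv = lim_{s→0} s·G(s) = 40/2 = 20.
e_ss = 1/Kv = 1/(20) = 1/20 ≈ 0.05000.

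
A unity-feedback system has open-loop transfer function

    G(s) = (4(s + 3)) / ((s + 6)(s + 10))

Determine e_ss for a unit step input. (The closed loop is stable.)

G(s) has no poles at the origin.
This is a Type 0 system. Kp = lim_{s→0} G(s) = 12/60 = 1/5.
e_ss = 1/(1 + Kp) = 1/(1 + 1/5) = 5/6 ≈ 0.8333.

e_ss = 0.8333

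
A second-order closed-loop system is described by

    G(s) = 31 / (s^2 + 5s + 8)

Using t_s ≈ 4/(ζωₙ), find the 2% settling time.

t_s ≈ 1.600 s

Comparing s^2 + 5s + 8 to s^2 + 2ζωₙs + ωₙ²: ωₙ = √8 ≈ 2.828 rad/s and ζ = 5/(2·√8) ≈ 0.8839.
ζωₙ = 5/2 = 2.5, so t_s ≈ 4/(ζωₙ) = 4/2.5 = 1.600 s.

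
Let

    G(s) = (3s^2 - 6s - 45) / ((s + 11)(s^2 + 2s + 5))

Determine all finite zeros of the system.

s = -3, 5

Set the numerator to zero: 3s^2 - 6s - 45 = 0, i.e. 3·(s^2 - 2s - 15) = 0.
Factoring: (s + 3)(s - 5) = 0.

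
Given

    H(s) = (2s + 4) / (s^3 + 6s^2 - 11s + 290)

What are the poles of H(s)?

s = 2 + 5j, 2 - 5j, -10

The poles are the roots of the denominator s^3 + 6s^2 - 11s + 290 = 0.
Trying s = -10: the polynomial evaluates to 0, so (s + 10) is a factor.
Dividing out leaves s^2 - 4s + 29 = 0.
The quadratic formula then gives s = 2 ± 5j.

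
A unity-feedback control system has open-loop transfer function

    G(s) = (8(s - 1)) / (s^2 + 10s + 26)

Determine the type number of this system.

The denominator has no factor of s at the origin — no free integrator — so this is a Type 0 system.

Type 0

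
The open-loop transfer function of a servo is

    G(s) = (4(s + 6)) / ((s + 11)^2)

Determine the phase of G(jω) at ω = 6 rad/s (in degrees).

∠G(j6) ≈ -12.22°

At s = j6: numerator = 24 + j24, denominator = 85 + j132.
∠G = ∠num − ∠den = 45° − (57.221°) = -12.22°.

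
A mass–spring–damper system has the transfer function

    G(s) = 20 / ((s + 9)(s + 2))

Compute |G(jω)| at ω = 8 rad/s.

|G(j8)| ≈ 0.2014

Substitute s = j8: numerator = 20, denominator = -46 + j88.
|G(j8)| = |20| / |-46 + j88| = 20 / 99.298 ≈ 0.2014.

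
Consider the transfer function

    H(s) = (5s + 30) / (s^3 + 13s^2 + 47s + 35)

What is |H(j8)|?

|H(j8)| ≈ 0.06184

Substitute s = j8: numerator = 30 + j40, denominator = -797 - j136.
|H(j8)| = |30 + j40| / |-797 - j136| = 50 / 808.52 ≈ 0.06184.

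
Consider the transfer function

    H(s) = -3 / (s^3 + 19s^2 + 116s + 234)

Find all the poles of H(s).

The poles are the roots of the denominator s^3 + 19s^2 + 116s + 234 = 0.
Trying s = -9: the polynomial evaluates to 0, so (s + 9) is a factor.
Dividing out leaves s^2 + 10s + 26 = 0.
The quadratic formula then gives s = -5 ± 1j.

s = -5 ± j, -9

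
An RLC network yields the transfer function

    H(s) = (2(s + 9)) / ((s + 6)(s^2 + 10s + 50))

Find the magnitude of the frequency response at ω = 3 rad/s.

|H(j3)| ≈ 0.05567

Substitute s = j3: numerator = 18 + j6, denominator = 156 + j303.
|H(j3)| = |18 + j6| / |156 + j303| = 18.974 / 340.80 ≈ 0.05567.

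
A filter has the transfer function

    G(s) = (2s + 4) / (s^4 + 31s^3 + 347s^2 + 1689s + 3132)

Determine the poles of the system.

The poles are the roots of the denominator s^4 + 31s^3 + 347s^2 + 1689s + 3132 = 0.
Trying s = -9: the polynomial evaluates to 0, so (s + 9) is a factor.
Dividing out leaves s^3 + 22s^2 + 149s + 348 = 0.
This factors further as (s^2 + 10s + 29)(s + 12) = 0.

s = -9, -5 ± 2j, -12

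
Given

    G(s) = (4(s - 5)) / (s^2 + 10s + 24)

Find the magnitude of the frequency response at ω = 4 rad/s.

|G(j4)| ≈ 0.6279

Substitute s = j4: numerator = -20 + j16, denominator = 8 + j40.
|G(j4)| = |-20 + j16| / |8 + j40| = 25.612 / 40.792 ≈ 0.6279.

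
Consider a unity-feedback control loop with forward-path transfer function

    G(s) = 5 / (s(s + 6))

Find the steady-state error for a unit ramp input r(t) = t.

e_ss = 1.200

G(s) has one pole at the origin.
This is a Type 1 system. Kv = lim_{s→0} s·G(s) = 5/6.
e_ss = 1/Kv = 1/(5/6) = 6/5 ≈ 1.200.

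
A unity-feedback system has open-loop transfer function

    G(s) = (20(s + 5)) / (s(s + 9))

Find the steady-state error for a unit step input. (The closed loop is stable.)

G(s) has one pole at the origin.
This is a Type 1 system; for a step input the steady-state error is zero.

e_ss = 0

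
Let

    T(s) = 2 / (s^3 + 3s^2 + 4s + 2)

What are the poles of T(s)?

s = -1 + j, -1 - j, -1

The poles are the roots of the denominator s^3 + 3s^2 + 4s + 2 = 0.
Trying s = -1: the polynomial evaluates to 0, so (s + 1) is a factor.
Dividing out leaves s^2 + 2s + 2 = 0.
The quadratic formula then gives s = -1 ± 1j.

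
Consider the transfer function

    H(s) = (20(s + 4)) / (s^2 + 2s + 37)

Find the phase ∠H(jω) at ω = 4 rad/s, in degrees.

At s = j4: numerator = 80 + j80, denominator = 21 + j8.
∠H = ∠num − ∠den = 45° − (20.854°) = 24.15°.

∠H(j4) ≈ 24.15°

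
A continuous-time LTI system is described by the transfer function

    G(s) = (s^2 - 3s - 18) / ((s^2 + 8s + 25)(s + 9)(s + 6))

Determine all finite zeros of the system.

Set the numerator to zero: s^2 - 3s - 18 = 0.
Factoring: (s - 6)(s + 3) = 0.

s = 6, -3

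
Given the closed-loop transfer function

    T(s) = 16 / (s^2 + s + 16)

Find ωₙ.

Compare the denominator to the standard form s^2 + 2ζωₙs + ωₙ².
ωₙ² = 16, so ωₙ = 4 rad/s.

ωₙ = 4 rad/s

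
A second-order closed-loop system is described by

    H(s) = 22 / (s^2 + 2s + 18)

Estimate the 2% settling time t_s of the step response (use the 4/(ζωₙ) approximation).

t_s ≈ 4 s

Comparing s^2 + 2s + 18 to s^2 + 2ζωₙs + ωₙ²: ωₙ = √18 ≈ 4.243 rad/s and ζ = 2/(2·√18) ≈ 0.2357.
ζωₙ = 2/2 = 1, so t_s ≈ 4/(ζωₙ) = 4/1 = 4 s.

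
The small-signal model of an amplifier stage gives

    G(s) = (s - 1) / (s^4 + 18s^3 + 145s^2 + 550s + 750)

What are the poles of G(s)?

s = -5 ± 5j, -5, -3

The poles are the roots of the denominator s^4 + 18s^3 + 145s^2 + 550s + 750 = 0.
Trying s = -5: the polynomial evaluates to 0, so (s + 5) is a factor.
Dividing out leaves s^3 + 13s^2 + 80s + 150 = 0.
This factors further as (s^2 + 10s + 50)(s + 3) = 0.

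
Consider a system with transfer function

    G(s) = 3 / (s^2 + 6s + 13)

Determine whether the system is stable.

stable

The denominator s^2 + 6s + 13 factors as (s^2 + 6s + 13), giving poles at s = -3 + 2j, -3 - 2j.
Since all poles lie strictly in the left half-plane, the system is stable.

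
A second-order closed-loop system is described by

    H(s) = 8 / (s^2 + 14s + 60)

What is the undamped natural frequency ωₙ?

Compare the denominator to the standard form s^2 + 2ζωₙs + ωₙ².
ωₙ² = 60, so ωₙ = √60 ≈ 7.746 rad/s.

ωₙ ≈ 7.746 rad/s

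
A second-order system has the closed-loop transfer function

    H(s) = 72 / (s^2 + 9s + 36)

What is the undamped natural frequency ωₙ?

ωₙ = 6 rad/s

Compare the denominator to the standard form s^2 + 2ζωₙs + ωₙ².
ωₙ² = 36, so ωₙ = 6 rad/s.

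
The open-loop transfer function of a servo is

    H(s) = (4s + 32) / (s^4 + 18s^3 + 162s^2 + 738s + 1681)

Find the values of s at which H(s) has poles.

s = -4 ± 5j, -5 ± 4j

The poles are the roots of the denominator s^4 + 18s^3 + 162s^2 + 738s + 1681 = 0.
No real roots exist; factor into two real quadratics: (s^2 + 8s + 41)(s^2 + 10s + 41) = 0.
Each quadratic gives a conjugate pair via the quadratic formula.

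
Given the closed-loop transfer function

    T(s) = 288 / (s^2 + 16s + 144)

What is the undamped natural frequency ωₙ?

Compare the denominator to the standard form s^2 + 2ζωₙs + ωₙ².
ωₙ² = 144, so ωₙ = 12 rad/s.

ωₙ = 12 rad/s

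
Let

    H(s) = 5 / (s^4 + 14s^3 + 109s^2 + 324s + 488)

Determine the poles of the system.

The poles are the roots of the denominator s^4 + 14s^3 + 109s^2 + 324s + 488 = 0.
No real roots exist; factor into two real quadratics: (s^2 + 10s + 61)(s^2 + 4s + 8) = 0.
Each quadratic gives a conjugate pair via the quadratic formula.

s = -5 ± 6j, -2 ± 2j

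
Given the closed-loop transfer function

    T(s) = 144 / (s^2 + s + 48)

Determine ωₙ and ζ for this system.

ωₙ ≈ 6.928 rad/s, ζ ≈ 0.07217

Compare the denominator to the standard form s^2 + 2ζωₙs + ωₙ².
ωₙ² = 48, so ωₙ = √48 ≈ 6.928 rad/s.
2ζωₙ = 1, so ζ = 1/(2·√48) ≈ 0.07217.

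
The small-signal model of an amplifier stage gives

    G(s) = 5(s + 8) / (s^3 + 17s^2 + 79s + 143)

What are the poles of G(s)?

s = -3 + 2j, -3 - 2j, -11

The poles are the roots of the denominator s^3 + 17s^2 + 79s + 143 = 0.
Trying s = -11: the polynomial evaluates to 0, so (s + 11) is a factor.
Dividing out leaves s^2 + 6s + 13 = 0.
The quadratic formula then gives s = -3 ± 2j.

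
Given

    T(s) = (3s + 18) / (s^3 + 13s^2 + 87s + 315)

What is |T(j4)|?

|T(j4)| ≈ 0.07128

Substitute s = j4: numerator = 18 + j12, denominator = 107 + j284.
|T(j4)| = |18 + j12| / |107 + j284| = 21.633 / 303.49 ≈ 0.07128.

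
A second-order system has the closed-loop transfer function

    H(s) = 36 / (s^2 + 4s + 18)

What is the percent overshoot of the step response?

Comparing s^2 + 4s + 18 to s^2 + 2ζωₙs + ωₙ²: ωₙ = √18 ≈ 4.243 rad/s and ζ = 4/(2·√18) ≈ 0.4714.
%OS = 100·exp(−πζ/√(1−ζ²)) = 100·exp(−π·0.4714/√(1−0.4714²)) ≈ 18.7%.

%OS ≈ 18.7%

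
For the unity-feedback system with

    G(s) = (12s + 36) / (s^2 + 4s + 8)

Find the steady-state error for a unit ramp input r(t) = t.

e_ss = ∞

G(s) has no poles at the origin.
This is a Type 0 system; Kv = lim_{s→0} s·G(s) = 0, so the steady-state error for a ramp input is infinite.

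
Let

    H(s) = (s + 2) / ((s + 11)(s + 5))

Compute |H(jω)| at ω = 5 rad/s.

Substitute s = j5: numerator = 2 + j5, denominator = 30 + j80.
|H(j5)| = |2 + j5| / |30 + j80| = 5.3852 / 85.440 ≈ 0.06303.

|H(j5)| ≈ 0.06303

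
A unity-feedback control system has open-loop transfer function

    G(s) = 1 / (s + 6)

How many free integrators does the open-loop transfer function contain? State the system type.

The denominator has no factor of s at the origin — no free integrator — so this is a Type 0 system.

Type 0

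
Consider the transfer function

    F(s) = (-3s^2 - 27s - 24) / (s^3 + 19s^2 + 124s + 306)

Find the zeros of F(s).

Set the numerator to zero: -3s^2 - 27s - 24 = 0, i.e. -3·(s^2 + 9s + 8) = 0.
Factoring: (s + 1)(s + 8) = 0.

s = -1, -8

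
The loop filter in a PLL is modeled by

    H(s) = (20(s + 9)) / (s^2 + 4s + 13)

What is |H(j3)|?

|H(j3)| = 15

Substitute s = j3: numerator = 180 + j60, denominator = 4 + j12.
|H(j3)| = |180 + j60| / |4 + j12| = 189.74 / 12.649 = 15.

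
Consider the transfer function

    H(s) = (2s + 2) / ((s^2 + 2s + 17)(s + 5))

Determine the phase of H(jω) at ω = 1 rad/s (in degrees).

∠H(j1) ≈ 26.57°

At s = j1: numerator = 2 + j2, denominator = 78 + j26.
∠H = ∠num − ∠den = 45° − (18.435°) = 26.57°.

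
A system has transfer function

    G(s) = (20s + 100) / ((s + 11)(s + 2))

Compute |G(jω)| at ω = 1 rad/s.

Substitute s = j1: numerator = 100 + j20, denominator = 21 + j13.
|G(j1)| = |100 + j20| / |21 + j13| = 101.98 / 24.698 ≈ 4.129.

|G(j1)| ≈ 4.129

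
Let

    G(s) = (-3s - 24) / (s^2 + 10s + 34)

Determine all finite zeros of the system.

s = -8

Set the numerator to zero: -3s - 24 = 0, i.e. -3·(s + 8) = 0.
So s = -8.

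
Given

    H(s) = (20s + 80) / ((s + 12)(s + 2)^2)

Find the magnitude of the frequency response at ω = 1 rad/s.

|H(j1)| ≈ 1.370

Substitute s = j1: numerator = 80 + j20, denominator = 32 + j51.
|H(j1)| = |80 + j20| / |32 + j51| = 82.462 / 60.208 ≈ 1.370.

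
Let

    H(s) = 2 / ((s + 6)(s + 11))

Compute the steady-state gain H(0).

Set s = 0: H(0) = (2) / (66) = 1/33.

H(0) = 1/33 ≈ 0.03030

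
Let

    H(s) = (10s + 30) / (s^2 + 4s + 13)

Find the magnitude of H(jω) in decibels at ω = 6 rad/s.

Substitute s = j6: numerator = 30 + j60, denominator = -23 + j24.
|H(j6)| = |30 + j60| / |-23 + j24| = 67.082 / 33.242 ≈ 2.018.
In decibels: 20·log₁₀(2.018) ≈ 6.10 dB.

|H(j6)|_dB ≈ 6.10 dB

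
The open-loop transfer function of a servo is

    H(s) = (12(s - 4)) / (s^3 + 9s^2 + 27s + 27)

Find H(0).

Set s = 0: H(0) = (-48) / (27) = -16/9.

H(0) = -16/9 ≈ -1.778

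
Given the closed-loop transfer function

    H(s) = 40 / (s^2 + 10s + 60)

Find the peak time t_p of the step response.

t_p ≈ 0.5310 s

Comparing s^2 + 10s + 60 to s^2 + 2ζωₙs + ωₙ²: ωₙ = √60 ≈ 7.746 rad/s and ζ = 10/(2·√60) ≈ 0.6455.
ζωₙ = 10/2 = 5, so ω_d = ωₙ√(1−ζ²) = √(ωₙ² − (ζωₙ)²) = √(60 − 5²) = √35 ≈ 5.916 rad/s.
t_p = π/ω_d = π/5.916 ≈ 0.5310 s.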